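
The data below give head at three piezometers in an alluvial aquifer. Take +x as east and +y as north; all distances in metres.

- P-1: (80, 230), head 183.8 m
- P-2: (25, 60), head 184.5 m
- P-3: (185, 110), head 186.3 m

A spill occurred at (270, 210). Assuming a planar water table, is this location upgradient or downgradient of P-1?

upgradient

Differences from P-1: to P-2 (Δx, Δy, Δh) = (-55, -170, +0.7); to P-3 = (105, -120, +2.5).
Solve a·Δx + b·Δy = Δh: det = (-55)·(-120) − 105·(-170) = 24450.
∂h/∂x = [(+0.7)·(-120) − (+2.5)·(-170)] / 24450 = +0.01395
∂h/∂y = [(-55)·(+2.5) − 105·(+0.7)] / 24450 = -0.008630
Head at (270, 210) = 183.8 + (+0.01395)·(190) + (-0.008630)·(-20) = 186.62 m.
That is higher than the 183.8 m at P-1, so the point is upgradient.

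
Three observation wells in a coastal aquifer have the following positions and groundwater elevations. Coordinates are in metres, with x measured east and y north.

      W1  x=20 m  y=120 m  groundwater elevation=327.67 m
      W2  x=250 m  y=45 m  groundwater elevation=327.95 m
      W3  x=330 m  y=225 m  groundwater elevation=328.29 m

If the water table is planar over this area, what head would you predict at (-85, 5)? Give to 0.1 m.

327.4 m

With h = a·x + b·y + c and W1 as origin, the differences give:
  230·a + (-75)·b = +0.28
  310·a + 105·b = +0.62
Eliminate b (×105 and ×(-75), subtract): 47400·a = 75.900 → a = ∂h/∂x = +0.001601
Back-substitute: b = ∂h/∂y = +0.001177.
h(-85, 5) = 327.67 + (+0.001601)·(-105) + (+0.001177)·(-115) = 327.67 -0.168 -0.135 = 327.366 m.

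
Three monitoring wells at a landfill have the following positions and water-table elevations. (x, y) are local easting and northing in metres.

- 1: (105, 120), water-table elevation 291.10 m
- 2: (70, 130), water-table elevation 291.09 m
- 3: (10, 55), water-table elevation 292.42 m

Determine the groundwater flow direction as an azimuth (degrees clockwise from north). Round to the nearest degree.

With h = a·x + b·y + c and 1 as origin, the differences give:
  (-35)·a + 10·b = -0.01
  (-95)·a + (-65)·b = +1.32
Eliminate b (×(-65) and ×10, subtract): 3225·a = -12.550 → a = ∂h/∂x = -0.003891
Back-substitute: b = ∂h/∂y = -0.01462.
Flow direction (−∇h) has components (+0.003891 E, +0.01462 N).
Azimuth = atan2(E, N) = atan2(+0.003891, +0.01462) = 14.9° ≈ 015°.

015°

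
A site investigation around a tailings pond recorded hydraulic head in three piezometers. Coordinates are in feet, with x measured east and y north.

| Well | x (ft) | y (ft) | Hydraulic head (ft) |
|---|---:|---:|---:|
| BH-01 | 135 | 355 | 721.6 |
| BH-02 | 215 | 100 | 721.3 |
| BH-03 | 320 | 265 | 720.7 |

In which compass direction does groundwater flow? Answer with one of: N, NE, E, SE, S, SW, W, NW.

Taking BH-01 as reference: BH-02−BH-01 = (80, -255, -0.3); BH-03−BH-01 = (185, -90, -0.9).
Determinant of the coordinate differences = 80·(-90) − 185·(-255) = 39975.
∂h/∂x = [(-0.3)·(-90) − (-0.9)·(-255)] / 39975 = -0.005066
∂h/∂y = [80·(-0.9) − 185·(-0.3)] / 39975 = -0.0004128
Flow = −∇h = (+0.005066 east, +0.0004128 north), which points east.

E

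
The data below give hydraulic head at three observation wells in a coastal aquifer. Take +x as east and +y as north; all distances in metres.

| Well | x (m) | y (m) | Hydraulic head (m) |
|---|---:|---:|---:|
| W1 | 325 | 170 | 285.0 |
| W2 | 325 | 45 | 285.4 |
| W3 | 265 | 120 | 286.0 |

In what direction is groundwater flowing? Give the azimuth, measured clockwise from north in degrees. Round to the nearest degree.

With h = a·x + b·y + c and W1 as origin, the differences give:
  0·a + (-125)·b = +0.4
  (-60)·a + (-50)·b = +1.0
Eliminate b (×(-50) and ×(-125), subtract): -7500·a = 105.00 → a = ∂h/∂x = -0.01400
Back-substitute: b = ∂h/∂y = -0.003200.
Flow direction (−∇h) has components (+0.01400 E, +0.003200 N).
Azimuth = atan2(E, N) = atan2(+0.01400, +0.003200) = 77.1° ≈ 077°.

077°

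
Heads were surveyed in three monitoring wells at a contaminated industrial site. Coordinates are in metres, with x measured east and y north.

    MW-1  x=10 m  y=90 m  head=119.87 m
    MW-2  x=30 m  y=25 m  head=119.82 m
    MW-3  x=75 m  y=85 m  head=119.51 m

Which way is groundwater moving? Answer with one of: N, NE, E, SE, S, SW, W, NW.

Differences from MW-1: to MW-2 (Δx, Δy, Δh) = (20, -65, -0.05); to MW-3 = (65, -5, -0.36).
Solve a·Δx + b·Δy = Δh: det = 20·(-5) − 65·(-65) = 4125.
∂h/∂x = [(-0.05)·(-5) − (-0.36)·(-65)] / 4125 = -0.005612
∂h/∂y = [20·(-0.36) − 65·(-0.05)] / 4125 = -0.0009576
Flow = −∇h = (+0.005612 east, +0.0009576 north), which points east.

E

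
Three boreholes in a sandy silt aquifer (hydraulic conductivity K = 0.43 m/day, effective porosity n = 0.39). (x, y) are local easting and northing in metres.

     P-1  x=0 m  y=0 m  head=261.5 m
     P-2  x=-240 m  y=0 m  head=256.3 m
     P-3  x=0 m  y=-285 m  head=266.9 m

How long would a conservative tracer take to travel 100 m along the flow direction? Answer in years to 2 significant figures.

8.6 years

∂h/∂x = (256.3 − 261.5) / (-240 − 0) = +0.02167
∂h/∂y = (266.9 − 261.5) / (-285 − 0) = -0.01895
|∇h| = √(0.02167² + -0.01895²) = 0.02879
Seepage velocity v = K·i/n = 0.43 × 0.02879 / 0.39 = 0.03174 m/day.
t = 100 / 0.03174 = 3151 days = 8.63 years.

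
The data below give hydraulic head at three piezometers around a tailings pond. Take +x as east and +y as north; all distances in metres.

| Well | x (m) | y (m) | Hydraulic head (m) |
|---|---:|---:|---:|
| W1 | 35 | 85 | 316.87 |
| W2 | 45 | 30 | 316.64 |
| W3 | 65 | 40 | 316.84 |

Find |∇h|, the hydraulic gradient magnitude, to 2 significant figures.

0.0091

Taking W1 as reference: W2−W1 = (10, -55, -0.23); W3−W1 = (30, -45, -0.03).
Determinant of the coordinate differences = 10·(-45) − 30·(-55) = 1200.
∂h/∂x = [(-0.23)·(-45) − (-0.03)·(-55)] / 1200 = +0.007250
∂h/∂y = [10·(-0.03) − 30·(-0.23)] / 1200 = +0.005500
|∇h| = √(0.007250² + 0.005500²) = 0.0091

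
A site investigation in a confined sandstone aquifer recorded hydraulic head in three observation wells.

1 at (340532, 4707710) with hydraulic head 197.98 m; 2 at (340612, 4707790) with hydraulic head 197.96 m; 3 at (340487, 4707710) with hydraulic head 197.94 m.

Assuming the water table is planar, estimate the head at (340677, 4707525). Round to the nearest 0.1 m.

198.3 m

Three-point gradient (reference 1): Δ to 2 = (80, 80, -0.02), Δ to 3 = (-45, 0, -0.04).
∂h/∂x = +0.0008889, ∂h/∂y = -0.001139 (det = 3600).
h(340677, 4707525) = 197.98 + (+0.0008889)·(145) + (-0.001139)·(-185) = 197.98 +0.129 +0.211 = 198.320 m.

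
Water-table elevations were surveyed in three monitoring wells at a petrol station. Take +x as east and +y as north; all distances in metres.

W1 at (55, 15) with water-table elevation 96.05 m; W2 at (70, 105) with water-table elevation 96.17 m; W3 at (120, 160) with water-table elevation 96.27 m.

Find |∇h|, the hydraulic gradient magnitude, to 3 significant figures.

Three-point gradient (reference W1): Δ to W2 = (15, 90, +0.12), Δ to W3 = (65, 145, +0.22).
∂h/∂x = +0.0006531, ∂h/∂y = +0.001224 (det = -3675).
|∇h| = √(0.0006531² + 0.001224²) = 0.001387

0.00139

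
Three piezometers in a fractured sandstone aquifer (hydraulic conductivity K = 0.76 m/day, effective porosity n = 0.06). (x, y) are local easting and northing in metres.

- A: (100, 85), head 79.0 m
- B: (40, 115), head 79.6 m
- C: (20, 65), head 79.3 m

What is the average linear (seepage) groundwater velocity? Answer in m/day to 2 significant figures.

Differences from A: to B (Δx, Δy, Δh) = (-60, 30, +0.6); to C = (-80, -20, +0.3).
Determinant of the coordinate differences = (-60)·(-20) − (-80)·30 = 3600.
∂h/∂x = [(+0.6)·(-20) − (+0.3)·30] / 3600 = -0.005833
∂h/∂y = [(-60)·(+0.3) − (-80)·(+0.6)] / 3600 = +0.008333
|∇h| = √(-0.005833² + 0.008333²) = 0.01017
Seepage velocity v = K·i/n = 0.76 × 0.01017 / 0.06 = 0.1288 m/day.

0.13 m/day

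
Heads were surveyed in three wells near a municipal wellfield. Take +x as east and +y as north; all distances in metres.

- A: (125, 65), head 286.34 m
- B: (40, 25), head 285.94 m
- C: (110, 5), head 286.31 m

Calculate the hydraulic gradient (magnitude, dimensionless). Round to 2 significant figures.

Differences from A: to B (Δx, Δy, Δh) = (-85, -40, -0.40); to C = (-15, -60, -0.03).
Solve a·Δx + b·Δy = Δh: det = (-85)·(-60) − (-15)·(-40) = 4500.
∂h/∂x = [(-0.40)·(-60) − (-0.03)·(-40)] / 4500 = +0.005067
∂h/∂y = [(-85)·(-0.03) − (-15)·(-0.40)] / 4500 = -0.0007667
|∇h| = √(0.005067² + -0.0007667²) = 0.005125

0.0051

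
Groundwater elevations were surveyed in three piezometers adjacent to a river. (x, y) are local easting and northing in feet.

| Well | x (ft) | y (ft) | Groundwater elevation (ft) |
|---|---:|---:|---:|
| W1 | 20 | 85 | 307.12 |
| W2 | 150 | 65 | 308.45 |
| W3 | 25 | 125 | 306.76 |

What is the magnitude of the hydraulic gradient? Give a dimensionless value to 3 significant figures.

Differences from W1: to W2 (Δx, Δy, Δh) = (130, -20, +1.33); to W3 = (5, 40, -0.36).
Determinant of the coordinate differences = 130·40 − 5·(-20) = 5300.
∂h/∂x = [(+1.33)·40 − (-0.36)·(-20)] / 5300 = +0.008679
∂h/∂y = [130·(-0.36) − 5·(+1.33)] / 5300 = -0.01008
|∇h| = √(0.008679² + -0.01008²) = 0.0133

0.0133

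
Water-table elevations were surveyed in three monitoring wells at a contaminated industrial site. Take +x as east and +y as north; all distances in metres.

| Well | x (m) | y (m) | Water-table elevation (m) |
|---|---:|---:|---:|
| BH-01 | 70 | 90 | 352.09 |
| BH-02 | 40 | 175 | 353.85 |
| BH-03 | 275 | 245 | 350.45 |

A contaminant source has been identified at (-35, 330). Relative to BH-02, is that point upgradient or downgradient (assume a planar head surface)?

upgradient

With h = a·x + b·y + c and BH-01 as origin, the differences give:
  (-30)·a + 85·b = +1.76
  205·a + 155·b = -1.64
Eliminate b (×155 and ×85, subtract): -22075·a = 412.200 → a = ∂h/∂x = -0.01867
Back-substitute: b = ∂h/∂y = +0.01412.
Head at (-35, 330) = 352.09 + (-0.01867)·(-105) + (+0.01412)·(240) = 357.44 m.
That is higher than the 353.85 m at BH-02, so the point is upgradient.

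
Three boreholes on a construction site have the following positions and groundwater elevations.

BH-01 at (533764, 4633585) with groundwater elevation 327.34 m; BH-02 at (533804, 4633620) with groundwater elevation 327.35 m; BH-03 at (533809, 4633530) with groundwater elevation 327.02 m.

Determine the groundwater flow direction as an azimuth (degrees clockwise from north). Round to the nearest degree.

141°

Taking BH-01 as reference: BH-02−BH-01 = (40, 35, +0.01); BH-03−BH-01 = (45, -55, -0.32).
Determinant of the coordinate differences = 40·(-55) − 45·35 = -3775.
∂h/∂x = [(+0.01)·(-55) − (-0.32)·35] / -3775 = -0.002821
∂h/∂y = [40·(-0.32) − 45·(+0.01)] / -3775 = +0.003510
Flow direction (−∇h) has components (+0.002821 E, -0.003510 N).
Azimuth = atan2(E, N) = atan2(+0.002821, -0.003510) = 141.2° ≈ 141°.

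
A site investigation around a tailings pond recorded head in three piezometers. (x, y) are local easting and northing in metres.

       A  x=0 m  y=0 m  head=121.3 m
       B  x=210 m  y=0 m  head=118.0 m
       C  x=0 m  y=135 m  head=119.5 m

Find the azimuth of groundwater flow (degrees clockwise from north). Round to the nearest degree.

∂h/∂x = (118.0 − 121.3) / (210 − 0) = -0.01571
∂h/∂y = (119.5 − 121.3) / (135 − 0) = -0.01333
Flow direction (−∇h) has components (+0.01571 E, +0.01333 N).
Azimuth = atan2(E, N) = atan2(+0.01571, +0.01333) = 49.7° ≈ 050°.

050°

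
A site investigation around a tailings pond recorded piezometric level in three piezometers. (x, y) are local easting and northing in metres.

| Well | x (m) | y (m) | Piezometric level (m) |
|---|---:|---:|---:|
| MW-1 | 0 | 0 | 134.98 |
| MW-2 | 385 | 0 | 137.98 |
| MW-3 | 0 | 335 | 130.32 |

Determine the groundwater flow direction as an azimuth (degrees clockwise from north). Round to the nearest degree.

∂h/∂x = (137.98 − 134.98) / (385 − 0) = +0.007792
∂h/∂y = (130.32 − 134.98) / (335 − 0) = -0.01391
Flow direction (−∇h) has components (-0.007792 E, +0.01391 N).
Azimuth = atan2(E, N) = atan2(-0.007792, +0.01391) = 330.7° ≈ 331°.

331°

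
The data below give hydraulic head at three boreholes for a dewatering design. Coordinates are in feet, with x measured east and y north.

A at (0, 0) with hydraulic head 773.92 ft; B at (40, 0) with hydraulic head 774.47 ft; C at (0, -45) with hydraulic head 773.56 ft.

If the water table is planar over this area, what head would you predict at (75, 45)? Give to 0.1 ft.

∂h/∂x = (774.47 − 773.92) / (40 − 0) = +0.01375
∂h/∂y = (773.56 − 773.92) / (-45 − 0) = +0.008000
h(75, 45) = 773.92 + (+0.01375)·(75) + (+0.008000)·(45) = 773.92 +1.031 +0.360 = 775.311 ft.

775.3 ft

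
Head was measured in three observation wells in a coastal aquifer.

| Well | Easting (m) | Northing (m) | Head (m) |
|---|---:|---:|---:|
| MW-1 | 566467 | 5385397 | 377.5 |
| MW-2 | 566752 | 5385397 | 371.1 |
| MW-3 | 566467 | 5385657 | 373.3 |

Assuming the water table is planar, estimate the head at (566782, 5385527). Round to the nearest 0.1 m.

368.3 m

∂h/∂x = (371.1 − 377.5) / (566752 − 566467) = -0.02246
∂h/∂y = (373.3 − 377.5) / (5385657 − 5385397) = -0.01615
h(566782, 5385527) = 377.5 + (-0.02246)·(315) + (-0.01615)·(130) = 377.5 -7.074 -2.100 = 368.326 m.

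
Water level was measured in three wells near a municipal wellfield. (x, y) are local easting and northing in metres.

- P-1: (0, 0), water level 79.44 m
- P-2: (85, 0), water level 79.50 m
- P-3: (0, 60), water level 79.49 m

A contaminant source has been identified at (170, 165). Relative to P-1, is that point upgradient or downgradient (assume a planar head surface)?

upgradient

∂h/∂x = (79.50 − 79.44) / (85 − 0) = +0.0007059
∂h/∂y = (79.49 − 79.44) / (60 − 0) = +0.0008333
Head at (170, 165) = 79.44 + (+0.0007059)·(170) + (+0.0008333)·(165) = 79.70 m.
That is higher than the 79.44 m at P-1, so the point is upgradient.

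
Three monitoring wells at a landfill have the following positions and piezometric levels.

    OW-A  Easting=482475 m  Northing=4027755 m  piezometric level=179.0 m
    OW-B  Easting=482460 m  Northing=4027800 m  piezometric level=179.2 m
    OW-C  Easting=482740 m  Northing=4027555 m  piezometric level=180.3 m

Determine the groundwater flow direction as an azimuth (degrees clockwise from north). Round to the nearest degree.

234°

Differences from OW-A: to OW-B (Δx, Δy, Δh) = (-15, 45, +0.2); to OW-C = (265, -200, +1.3).
Solve a·Δx + b·Δy = Δh: det = (-15)·(-200) − 265·45 = -8925.
∂h/∂x = [(+0.2)·(-200) − (+1.3)·45] / -8925 = +0.01104
∂h/∂y = [(-15)·(+1.3) − 265·(+0.2)] / -8925 = +0.008123
Flow direction (−∇h) has components (-0.01104 E, -0.008123 N).
Azimuth = atan2(E, N) = atan2(-0.01104, -0.008123) = 233.6° ≈ 234°.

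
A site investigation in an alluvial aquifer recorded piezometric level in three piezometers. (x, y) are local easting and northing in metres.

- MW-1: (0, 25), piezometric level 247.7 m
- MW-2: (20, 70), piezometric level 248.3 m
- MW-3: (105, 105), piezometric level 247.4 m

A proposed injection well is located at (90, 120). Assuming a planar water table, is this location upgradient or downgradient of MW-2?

downgradient

Differences from MW-1: to MW-2 (Δx, Δy, Δh) = (20, 45, +0.6); to MW-3 = (105, 80, -0.3).
Determinant of the coordinate differences = 20·80 − 105·45 = -3125.
∂h/∂x = [(+0.6)·80 − (-0.3)·45] / -3125 = -0.01968
∂h/∂y = [20·(-0.3) − 105·(+0.6)] / -3125 = +0.02208
Head at (90, 120) = 247.7 + (-0.01968)·(90) + (+0.02208)·(95) = 248.03 m.
That is lower than the 248.3 m at MW-2, so the point is downgradient.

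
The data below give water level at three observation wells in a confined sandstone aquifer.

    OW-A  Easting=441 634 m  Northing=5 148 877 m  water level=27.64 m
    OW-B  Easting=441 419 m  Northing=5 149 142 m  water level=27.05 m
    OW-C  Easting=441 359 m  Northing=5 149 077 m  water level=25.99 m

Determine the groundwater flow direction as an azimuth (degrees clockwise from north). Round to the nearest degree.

Differences from OW-A: to OW-B (Δx, Δy, Δh) = (-215, 265, -0.59); to OW-C = (-275, 200, -1.65).
Determinant of the coordinate differences = (-215)·200 − (-275)·265 = 29875.
∂h/∂x = [(-0.59)·200 − (-1.65)·265] / 29875 = +0.01069
∂h/∂y = [(-215)·(-1.65) − (-275)·(-0.59)] / 29875 = +0.006444
Flow direction (−∇h) has components (-0.01069 E, -0.006444 N).
Azimuth = atan2(E, N) = atan2(-0.01069, -0.006444) = 238.9° ≈ 239°.

239°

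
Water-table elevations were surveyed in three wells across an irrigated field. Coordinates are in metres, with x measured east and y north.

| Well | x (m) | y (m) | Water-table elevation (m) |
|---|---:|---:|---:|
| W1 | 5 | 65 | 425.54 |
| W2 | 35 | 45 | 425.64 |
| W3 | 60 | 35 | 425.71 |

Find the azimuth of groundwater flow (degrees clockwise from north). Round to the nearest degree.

315°

Differences from W1: to W2 (Δx, Δy, Δh) = (30, -20, +0.10); to W3 = (55, -30, +0.17).
Solve a·Δx + b·Δy = Δh: det = 30·(-30) − 55·(-20) = 200.
∂h/∂x = [(+0.10)·(-30) − (+0.17)·(-20)] / 200 = +0.002000
∂h/∂y = [30·(+0.17) − 55·(+0.10)] / 200 = -0.002000
Flow direction (−∇h) has components (-0.002000 E, +0.002000 N).
Azimuth = atan2(E, N) = atan2(-0.002000, +0.002000) = 315.0° ≈ 315°.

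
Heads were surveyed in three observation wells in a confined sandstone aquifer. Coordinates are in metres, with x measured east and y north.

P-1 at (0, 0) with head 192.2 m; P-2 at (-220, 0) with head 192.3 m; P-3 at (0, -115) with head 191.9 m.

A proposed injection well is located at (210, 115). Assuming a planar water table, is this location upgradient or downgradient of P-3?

∂h/∂x = (192.3 − 192.2) / (-220 − 0) = -0.0004545
∂h/∂y = (191.9 − 192.2) / (-115 − 0) = +0.002609
Head at (210, 115) = 192.2 + (-0.0004545)·(210) + (+0.002609)·(115) = 192.40 m.
That is higher than the 191.9 m at P-3, so the point is upgradient.

upgradient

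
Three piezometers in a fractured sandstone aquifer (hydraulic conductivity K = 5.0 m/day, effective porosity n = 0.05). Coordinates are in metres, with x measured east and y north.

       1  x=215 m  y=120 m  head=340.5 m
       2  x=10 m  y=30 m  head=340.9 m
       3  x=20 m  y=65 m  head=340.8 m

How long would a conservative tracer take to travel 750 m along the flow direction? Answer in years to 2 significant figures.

7.5 years

With h = a·x + b·y + c and 1 as origin, the differences give:
  (-205)·a + (-90)·b = +0.4
  (-195)·a + (-55)·b = +0.3
Eliminate b (×(-55) and ×(-90), subtract): -6275·a = 5.00 → a = ∂h/∂x = -0.0007968
Back-substitute: b = ∂h/∂y = -0.002629.
|∇h| = √(-0.0007968² + -0.002629²) = 0.002747
Seepage velocity v = K·i/n = 5.0 × 0.002747 / 0.05 = 0.2747 m/day.
t = 750 / 0.2747 = 2730 days = 7.47 years.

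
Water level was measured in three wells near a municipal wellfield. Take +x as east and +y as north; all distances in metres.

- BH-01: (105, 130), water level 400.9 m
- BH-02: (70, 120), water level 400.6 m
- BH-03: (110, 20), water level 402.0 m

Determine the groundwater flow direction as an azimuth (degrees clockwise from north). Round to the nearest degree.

Three-point gradient (reference BH-01): Δ to BH-02 = (-35, -10, -0.3), Δ to BH-03 = (5, -110, +1.1).
∂h/∂x = +0.01128, ∂h/∂y = -0.009487 (det = 3900).
Flow direction (−∇h) has components (-0.01128 E, +0.009487 N).
Azimuth = atan2(E, N) = atan2(-0.01128, +0.009487) = 310.1° ≈ 310°.

310°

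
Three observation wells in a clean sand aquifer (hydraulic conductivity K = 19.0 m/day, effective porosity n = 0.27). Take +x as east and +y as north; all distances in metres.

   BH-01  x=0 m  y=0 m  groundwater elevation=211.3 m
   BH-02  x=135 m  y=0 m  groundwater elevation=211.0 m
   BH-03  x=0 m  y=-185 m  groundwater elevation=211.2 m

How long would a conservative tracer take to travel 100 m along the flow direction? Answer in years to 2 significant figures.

1.7 years

∂h/∂x = (211.0 − 211.3) / (135 − 0) = -0.002222
∂h/∂y = (211.2 − 211.3) / (-185 − 0) = +0.0005405
|∇h| = √(-0.002222² + 0.0005405²) = 0.002287
Seepage velocity v = K·i/n = 19.0 × 0.002287 / 0.27 = 0.1609 m/day.
t = 100 / 0.1609 = 621.5 days = 1.7 years.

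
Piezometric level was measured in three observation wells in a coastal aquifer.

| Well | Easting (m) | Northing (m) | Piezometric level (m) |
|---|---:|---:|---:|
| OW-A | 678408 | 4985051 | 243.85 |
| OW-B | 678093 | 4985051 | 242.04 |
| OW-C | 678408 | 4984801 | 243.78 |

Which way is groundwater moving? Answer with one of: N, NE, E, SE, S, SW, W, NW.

W

∂h/∂x = (242.04 − 243.85) / (678093 − 678408) = +0.005746
∂h/∂y = (243.78 − 243.85) / (4984801 − 4985051) = +0.0002800
Flow = −∇h = (-0.005746 east, -0.0002800 north), which points west.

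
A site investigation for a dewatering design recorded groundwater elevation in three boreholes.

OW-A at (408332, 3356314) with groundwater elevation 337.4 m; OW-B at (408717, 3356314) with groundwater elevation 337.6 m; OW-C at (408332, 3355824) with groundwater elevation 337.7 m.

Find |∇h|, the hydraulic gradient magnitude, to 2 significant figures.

∂h/∂x = (337.6 − 337.4) / (408717 − 408332) = +0.0005195
∂h/∂y = (337.7 − 337.4) / (3355824 − 3356314) = -0.0006122
|∇h| = √(0.0005195² + -0.0006122²) = 0.0008029

0.00080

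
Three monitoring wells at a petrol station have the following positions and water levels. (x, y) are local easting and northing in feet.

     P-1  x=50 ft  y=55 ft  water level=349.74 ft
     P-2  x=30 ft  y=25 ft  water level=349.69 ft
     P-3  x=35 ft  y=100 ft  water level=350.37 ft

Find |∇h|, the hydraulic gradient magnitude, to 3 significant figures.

Taking P-1 as reference: P-2−P-1 = (-20, -30, -0.05); P-3−P-1 = (-15, 45, +0.63).
Solve a·Δx + b·Δy = Δh: det = (-20)·45 − (-15)·(-30) = -1350.
∂h/∂x = [(-0.05)·45 − (+0.63)·(-30)] / -1350 = -0.01233
∂h/∂y = [(-20)·(+0.63) − (-15)·(-0.05)] / -1350 = +0.009889
|∇h| = √(-0.01233² + 0.009889²) = 0.01581

0.0158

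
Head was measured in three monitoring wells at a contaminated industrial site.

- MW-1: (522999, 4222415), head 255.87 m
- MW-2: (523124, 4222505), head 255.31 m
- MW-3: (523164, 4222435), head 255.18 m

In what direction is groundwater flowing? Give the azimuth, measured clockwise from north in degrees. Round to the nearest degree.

083°

With h = a·x + b·y + c and MW-1 as origin, the differences give:
  125·a + 90·b = -0.56
  165·a + 20·b = -0.69
Eliminate b (×20 and ×90, subtract): -12350·a = 50.900 → a = ∂h/∂x = -0.004121
Back-substitute: b = ∂h/∂y = -0.0004980.
Flow direction (−∇h) has components (+0.004121 E, +0.0004980 N).
Azimuth = atan2(E, N) = atan2(+0.004121, +0.0004980) = 83.1° ≈ 083°.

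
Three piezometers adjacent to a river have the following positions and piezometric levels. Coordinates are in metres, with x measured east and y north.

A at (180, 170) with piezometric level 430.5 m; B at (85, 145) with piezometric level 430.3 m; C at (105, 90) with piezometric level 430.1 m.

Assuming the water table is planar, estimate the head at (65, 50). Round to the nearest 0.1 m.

429.9 m

With h = a·x + b·y + c and A as origin, the differences give:
  (-95)·a + (-25)·b = -0.2
  (-75)·a + (-80)·b = -0.4
Eliminate b (×(-80) and ×(-25), subtract): 5725·a = 6.00 → a = ∂h/∂x = +0.001048
Back-substitute: b = ∂h/∂y = +0.004017.
h(65, 50) = 430.5 + (+0.001048)·(-115) + (+0.004017)·(-120) = 430.5 -0.121 -0.482 = 429.897 m.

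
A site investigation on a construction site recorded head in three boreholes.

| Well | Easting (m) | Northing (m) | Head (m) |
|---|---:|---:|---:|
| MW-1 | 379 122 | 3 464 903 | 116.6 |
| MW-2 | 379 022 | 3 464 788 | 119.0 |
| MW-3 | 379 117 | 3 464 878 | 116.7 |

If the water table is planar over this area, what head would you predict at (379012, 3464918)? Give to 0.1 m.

119.4 m

With h = a·x + b·y + c and MW-1 as origin, the differences give:
  (-100)·a + (-115)·b = +2.4
  (-5)·a + (-25)·b = +0.1
Eliminate b (×(-25) and ×(-115), subtract): 1925·a = -48.50 → a = ∂h/∂x = -0.02519
Back-substitute: b = ∂h/∂y = +0.001039.
h(379012, 3464918) = 116.6 + (-0.02519)·(-110) + (+0.001039)·(15) = 116.6 +2.771 +0.016 = 119.387 m.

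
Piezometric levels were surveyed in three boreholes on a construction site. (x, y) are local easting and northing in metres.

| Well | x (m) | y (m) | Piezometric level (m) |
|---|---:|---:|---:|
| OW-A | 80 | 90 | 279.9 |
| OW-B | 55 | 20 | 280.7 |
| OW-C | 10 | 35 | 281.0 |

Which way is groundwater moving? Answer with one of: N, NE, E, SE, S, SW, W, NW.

Three-point gradient (reference OW-A): Δ to OW-B = (-25, -70, +0.8), Δ to OW-C = (-70, -55, +1.1).
∂h/∂x = -0.009362, ∂h/∂y = -0.008085 (det = -3525).
Flow = −∇h = (+0.009362 east, +0.008085 north), which points northeast.

NE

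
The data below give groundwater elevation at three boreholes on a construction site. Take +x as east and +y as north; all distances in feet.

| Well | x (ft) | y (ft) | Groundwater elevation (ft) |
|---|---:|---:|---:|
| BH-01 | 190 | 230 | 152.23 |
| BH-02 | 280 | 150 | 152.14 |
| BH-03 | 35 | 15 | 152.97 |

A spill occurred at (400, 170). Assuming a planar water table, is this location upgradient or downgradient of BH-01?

Taking BH-01 as reference: BH-02−BH-01 = (90, -80, -0.09); BH-03−BH-01 = (-155, -215, +0.74).
Solve a·Δx + b·Δy = Δh: det = 90·(-215) − (-155)·(-80) = -31750.
∂h/∂x = [(-0.09)·(-215) − (+0.74)·(-80)] / -31750 = -0.002474
∂h/∂y = [90·(+0.74) − (-155)·(-0.09)] / -31750 = -0.001658
Head at (400, 170) = 152.23 + (-0.002474)·(210) + (-0.001658)·(-60) = 151.81 ft.
That is lower than the 152.23 ft at BH-01, so the point is downgradient.

downgradient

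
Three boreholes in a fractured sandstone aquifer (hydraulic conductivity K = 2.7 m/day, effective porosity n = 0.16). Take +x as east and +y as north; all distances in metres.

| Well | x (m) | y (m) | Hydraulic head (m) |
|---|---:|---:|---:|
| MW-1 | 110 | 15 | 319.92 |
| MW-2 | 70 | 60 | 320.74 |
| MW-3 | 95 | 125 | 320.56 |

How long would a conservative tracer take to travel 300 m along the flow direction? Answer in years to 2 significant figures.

2.9 years

Differences from MW-1: to MW-2 (Δx, Δy, Δh) = (-40, 45, +0.82); to MW-3 = (-15, 110, +0.64).
Determinant of the coordinate differences = (-40)·110 − (-15)·45 = -3725.
∂h/∂x = [(+0.82)·110 − (+0.64)·45] / -3725 = -0.01648
∂h/∂y = [(-40)·(+0.64) − (-15)·(+0.82)] / -3725 = +0.003570
|∇h| = √(-0.01648² + 0.003570²) = 0.01686
Seepage velocity v = K·i/n = 2.7 × 0.01686 / 0.16 = 0.2845 m/day.
t = 300 / 0.2845 = 1054 days = 2.89 years.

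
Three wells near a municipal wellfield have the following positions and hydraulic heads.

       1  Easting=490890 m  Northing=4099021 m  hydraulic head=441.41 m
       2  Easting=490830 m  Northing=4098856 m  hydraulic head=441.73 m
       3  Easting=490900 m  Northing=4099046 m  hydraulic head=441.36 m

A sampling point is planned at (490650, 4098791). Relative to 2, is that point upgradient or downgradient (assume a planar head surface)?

Three-point gradient (reference 1): Δ to 2 = (-60, -165, +0.32), Δ to 3 = (10, 25, -0.05).
∂h/∂x = -0.001667, ∂h/∂y = -0.001333 (det = 150).
Head at (490650, 4098791) = 441.41 + (-0.001667)·(-240) + (-0.001333)·(-230) = 442.12 m.
That is higher than the 441.73 m at 2, so the point is upgradient.

upgradient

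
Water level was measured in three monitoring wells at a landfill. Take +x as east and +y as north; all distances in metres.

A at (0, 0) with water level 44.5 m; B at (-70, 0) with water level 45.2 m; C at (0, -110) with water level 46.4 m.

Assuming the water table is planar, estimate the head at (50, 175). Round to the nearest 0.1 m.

41.0 m

∂h/∂x = (45.2 − 44.5) / (-70 − 0) = -0.01000
∂h/∂y = (46.4 − 44.5) / (-110 − 0) = -0.01727
h(50, 175) = 44.5 + (-0.01000)·(50) + (-0.01727)·(175) = 44.5 -0.500 -3.023 = 40.977 m.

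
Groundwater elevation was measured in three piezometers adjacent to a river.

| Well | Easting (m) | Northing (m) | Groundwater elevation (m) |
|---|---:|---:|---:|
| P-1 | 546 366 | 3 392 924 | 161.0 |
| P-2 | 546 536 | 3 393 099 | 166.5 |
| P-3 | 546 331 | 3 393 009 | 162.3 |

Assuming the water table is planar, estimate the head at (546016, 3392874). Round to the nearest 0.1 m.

Differences from P-1: to P-2 (Δx, Δy, Δh) = (170, 175, +5.5); to P-3 = (-35, 85, +1.3).
Solve a·Δx + b·Δy = Δh: det = 170·85 − (-35)·175 = 20575.
∂h/∂x = [(+5.5)·85 − (+1.3)·175] / 20575 = +0.01166
∂h/∂y = [170·(+1.3) − (-35)·(+5.5)] / 20575 = +0.02010
h(546016, 3392874) = 161.0 + (+0.01166)·(-350) + (+0.02010)·(-50) = 161.0 -4.083 -1.005 = 155.913 m.

155.9 m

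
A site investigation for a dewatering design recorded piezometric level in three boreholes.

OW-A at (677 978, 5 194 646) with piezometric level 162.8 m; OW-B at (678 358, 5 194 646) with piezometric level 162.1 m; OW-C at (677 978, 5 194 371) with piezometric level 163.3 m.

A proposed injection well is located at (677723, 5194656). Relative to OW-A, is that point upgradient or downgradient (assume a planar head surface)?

upgradient

∂h/∂x = (162.1 − 162.8) / (678358 − 677978) = -0.001842
∂h/∂y = (163.3 − 162.8) / (5194371 − 5194646) = -0.001818
Head at (677723, 5194656) = 162.8 + (-0.001842)·(-255) + (-0.001818)·(10) = 163.25 m.
That is higher than the 162.8 m at OW-A, so the point is upgradient.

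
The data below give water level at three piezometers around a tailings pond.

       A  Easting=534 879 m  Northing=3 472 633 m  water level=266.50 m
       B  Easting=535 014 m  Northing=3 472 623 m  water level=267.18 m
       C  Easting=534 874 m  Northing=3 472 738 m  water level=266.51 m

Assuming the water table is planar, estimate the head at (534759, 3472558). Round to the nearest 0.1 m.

Taking A as reference: B−A = (135, -10, +0.68); C−A = (-5, 105, +0.01).
Solve a·Δx + b·Δy = Δh: det = 135·105 − (-5)·(-10) = 14125.
∂h/∂x = [(+0.68)·105 − (+0.01)·(-10)] / 14125 = +0.005062
∂h/∂y = [135·(+0.01) − (-5)·(+0.68)] / 14125 = +0.0003363
h(534759, 3472558) = 266.50 + (+0.005062)·(-120) + (+0.0003363)·(-75) = 266.50 -0.607 -0.025 = 265.867 m.

265.9 m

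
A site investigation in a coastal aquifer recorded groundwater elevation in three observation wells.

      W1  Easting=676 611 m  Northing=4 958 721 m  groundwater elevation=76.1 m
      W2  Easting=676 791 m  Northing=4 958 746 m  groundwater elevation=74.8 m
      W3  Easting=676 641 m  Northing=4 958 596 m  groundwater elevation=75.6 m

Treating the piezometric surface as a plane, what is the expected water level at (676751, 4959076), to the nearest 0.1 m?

75.8 m

Three-point gradient (reference W1): Δ to W2 = (180, 25, -1.3), Δ to W3 = (30, -125, -0.5).
∂h/∂x = -0.007527, ∂h/∂y = +0.002194 (det = -23250).
h(676751, 4959076) = 76.1 + (-0.007527)·(140) + (+0.002194)·(355) = 76.1 -1.054 +0.779 = 75.825 m.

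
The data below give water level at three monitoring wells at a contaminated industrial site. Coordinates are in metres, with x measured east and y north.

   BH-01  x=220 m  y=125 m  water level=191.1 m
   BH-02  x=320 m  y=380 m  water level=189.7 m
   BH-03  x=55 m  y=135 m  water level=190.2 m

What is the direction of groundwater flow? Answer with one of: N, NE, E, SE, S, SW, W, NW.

NW

Three-point gradient (reference BH-01): Δ to BH-02 = (100, 255, -1.4), Δ to BH-03 = (-165, 10, -0.9).
∂h/∂x = +0.005003, ∂h/∂y = -0.007452 (det = 43075).
Flow = −∇h = (-0.005003 east, +0.007452 north), which points northwest.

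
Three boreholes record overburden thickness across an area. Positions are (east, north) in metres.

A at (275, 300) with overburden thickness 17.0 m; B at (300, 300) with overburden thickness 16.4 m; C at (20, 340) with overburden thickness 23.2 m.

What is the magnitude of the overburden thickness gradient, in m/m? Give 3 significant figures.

Three-point gradient (reference A): Δ to B = (25, 0, -0.6), Δ to C = (-255, 40, +6.2).
∂d/∂x = -0.02400, ∂d/∂y = +0.002000 (det = 1000).
|∇f| = √(-0.02400² + 0.002000²) = 0.02408 m/m

0.0241 m/m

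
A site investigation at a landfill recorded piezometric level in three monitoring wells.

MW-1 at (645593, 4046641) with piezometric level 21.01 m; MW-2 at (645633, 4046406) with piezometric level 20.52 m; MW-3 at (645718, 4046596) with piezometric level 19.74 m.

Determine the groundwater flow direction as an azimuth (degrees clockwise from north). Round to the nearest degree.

092°

With h = a·x + b·y + c and MW-1 as origin, the differences give:
  40·a + (-235)·b = -0.49
  125·a + (-45)·b = -1.27
Eliminate b (×(-45) and ×(-235), subtract): 27575·a = -276.400 → a = ∂h/∂x = -0.01002
Back-substitute: b = ∂h/∂y = +0.0003790.
Flow direction (−∇h) has components (+0.01002 E, -0.0003790 N).
Azimuth = atan2(E, N) = atan2(+0.01002, -0.0003790) = 92.2° ≈ 092°.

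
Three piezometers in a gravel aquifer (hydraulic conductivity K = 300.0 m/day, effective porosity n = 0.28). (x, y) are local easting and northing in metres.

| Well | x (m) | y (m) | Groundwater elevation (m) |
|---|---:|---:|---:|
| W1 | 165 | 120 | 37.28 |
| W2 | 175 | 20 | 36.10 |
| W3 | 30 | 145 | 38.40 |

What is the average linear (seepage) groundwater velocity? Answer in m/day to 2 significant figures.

14 m/day

Three-point gradient (reference W1): Δ to W2 = (10, -100, -1.18), Δ to W3 = (-135, 25, +1.12).
∂h/∂x = -0.006226, ∂h/∂y = +0.01118 (det = -13250).
|∇h| = √(-0.006226² + 0.01118²) = 0.0128
Seepage velocity v = K·i/n = 300.0 × 0.0128 / 0.28 = 13.71 m/day.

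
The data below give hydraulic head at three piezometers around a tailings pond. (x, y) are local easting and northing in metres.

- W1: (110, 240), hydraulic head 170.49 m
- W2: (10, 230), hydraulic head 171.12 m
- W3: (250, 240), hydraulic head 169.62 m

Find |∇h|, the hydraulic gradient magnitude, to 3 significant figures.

0.00627

Taking W1 as reference: W2−W1 = (-100, -10, +0.63); W3−W1 = (140, 0, -0.87).
Determinant of the coordinate differences = (-100)·0 − 140·(-10) = 1400.
∂h/∂x = [(+0.63)·0 − (-0.87)·(-10)] / 1400 = -0.006214
∂h/∂y = [(-100)·(-0.87) − 140·(+0.63)] / 1400 = -0.0008571
|∇h| = √(-0.006214² + -0.0008571²) = 0.006273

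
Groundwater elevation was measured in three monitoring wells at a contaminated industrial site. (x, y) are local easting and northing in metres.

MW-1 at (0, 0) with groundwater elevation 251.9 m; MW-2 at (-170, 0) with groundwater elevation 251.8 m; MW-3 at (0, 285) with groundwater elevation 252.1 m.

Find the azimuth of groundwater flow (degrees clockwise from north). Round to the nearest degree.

220°

∂h/∂x = (251.8 − 251.9) / (-170 − 0) = +0.0005882
∂h/∂y = (252.1 − 251.9) / (285 − 0) = +0.0007018
Flow direction (−∇h) has components (-0.0005882 E, -0.0007018 N).
Azimuth = atan2(E, N) = atan2(-0.0005882, -0.0007018) = 220.0° ≈ 220°.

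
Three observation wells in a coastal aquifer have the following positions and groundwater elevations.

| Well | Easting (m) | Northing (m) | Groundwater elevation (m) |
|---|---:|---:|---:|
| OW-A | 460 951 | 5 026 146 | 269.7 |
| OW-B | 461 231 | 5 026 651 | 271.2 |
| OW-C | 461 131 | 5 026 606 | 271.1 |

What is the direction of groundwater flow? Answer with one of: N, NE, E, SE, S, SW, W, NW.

Differences from OW-A: to OW-B (Δx, Δy, Δh) = (280, 505, +1.5); to OW-C = (180, 460, +1.4).
Solve a·Δx + b·Δy = Δh: det = 280·460 − 180·505 = 37900.
∂h/∂x = [(+1.5)·460 − (+1.4)·505] / 37900 = -0.0004485
∂h/∂y = [280·(+1.4) − 180·(+1.5)] / 37900 = +0.003219
Flow = −∇h = (+0.0004485 east, -0.003219 north), which points south.

S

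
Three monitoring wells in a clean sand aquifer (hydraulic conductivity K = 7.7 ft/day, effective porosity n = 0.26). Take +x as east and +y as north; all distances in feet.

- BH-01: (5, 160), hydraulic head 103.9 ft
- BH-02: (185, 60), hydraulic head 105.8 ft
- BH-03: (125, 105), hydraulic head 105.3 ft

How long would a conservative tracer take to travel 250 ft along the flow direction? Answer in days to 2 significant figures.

Differences from BH-01: to BH-02 (Δx, Δy, Δh) = (180, -100, +1.9); to BH-03 = (120, -55, +1.4).
Determinant of the coordinate differences = 180·(-55) − 120·(-100) = 2100.
∂h/∂x = [(+1.9)·(-55) − (+1.4)·(-100)] / 2100 = +0.01690
∂h/∂y = [180·(+1.4) − 120·(+1.9)] / 2100 = +0.01143
|∇h| = √(0.01690² + 0.01143²) = 0.0204
Seepage velocity v = K·i/n = 7.7 × 0.0204 / 0.26 = 0.6042 ft/day.
t = 250 / 0.6042 = 413.8 days.

410 days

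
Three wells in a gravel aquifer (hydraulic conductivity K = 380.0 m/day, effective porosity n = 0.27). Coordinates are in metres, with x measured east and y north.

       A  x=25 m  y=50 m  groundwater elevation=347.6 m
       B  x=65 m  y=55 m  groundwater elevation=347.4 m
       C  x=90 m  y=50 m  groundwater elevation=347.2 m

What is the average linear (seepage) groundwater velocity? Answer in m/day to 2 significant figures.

Differences from A: to B (Δx, Δy, Δh) = (40, 5, -0.2); to C = (65, 0, -0.4).
Solve a·Δx + b·Δy = Δh: det = 40·0 − 65·5 = -325.
∂h/∂x = [(-0.2)·0 − (-0.4)·5] / -325 = -0.006154
∂h/∂y = [40·(-0.4) − 65·(-0.2)] / -325 = +0.009231
|∇h| = √(-0.006154² + 0.009231²) = 0.01109
Seepage velocity v = K·i/n = 380.0 × 0.01109 / 0.27 = 15.61 m/day.

16 m/day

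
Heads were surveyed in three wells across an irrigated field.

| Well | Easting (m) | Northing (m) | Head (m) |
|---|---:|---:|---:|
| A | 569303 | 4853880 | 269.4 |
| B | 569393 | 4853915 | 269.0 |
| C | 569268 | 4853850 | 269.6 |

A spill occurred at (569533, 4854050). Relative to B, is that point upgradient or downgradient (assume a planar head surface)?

downgradient

Three-point gradient (reference A): Δ to B = (90, 35, -0.4), Δ to C = (-35, -30, +0.2).
∂h/∂x = -0.003390, ∂h/∂y = -0.002712 (det = -1475).
Head at (569533, 4854050) = 269.4 + (-0.003390)·(230) + (-0.002712)·(170) = 268.16 m.
That is lower than the 269.0 m at B, so the point is downgradient.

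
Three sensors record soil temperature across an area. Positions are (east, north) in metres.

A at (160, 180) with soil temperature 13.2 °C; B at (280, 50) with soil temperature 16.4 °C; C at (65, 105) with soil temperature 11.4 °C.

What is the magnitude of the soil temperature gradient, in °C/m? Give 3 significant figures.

0.0226 °C/m

With T = a·x + b·y + c and A as origin, the differences give:
  120·a + (-130)·b = +3.2
  (-95)·a + (-75)·b = -1.8
Eliminate b (×(-75) and ×(-130), subtract): -21350·a = -474.00 → a = ∂T/∂x = +0.02220
Back-substitute: b = ∂T/∂y = -0.004122.
|∇f| = √(0.02220² + -0.004122²) = 0.02258 °C/m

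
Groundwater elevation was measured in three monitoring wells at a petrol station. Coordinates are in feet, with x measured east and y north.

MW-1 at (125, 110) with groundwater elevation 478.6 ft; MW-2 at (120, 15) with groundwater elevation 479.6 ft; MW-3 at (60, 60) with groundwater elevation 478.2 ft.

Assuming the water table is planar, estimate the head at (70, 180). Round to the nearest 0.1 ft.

Taking MW-1 as reference: MW-2−MW-1 = (-5, -95, +1.0); MW-3−MW-1 = (-65, -50, -0.4).
Solve a·Δx + b·Δy = Δh: det = (-5)·(-50) − (-65)·(-95) = -5925.
∂h/∂x = [(+1.0)·(-50) − (-0.4)·(-95)] / -5925 = +0.01485
∂h/∂y = [(-5)·(-0.4) − (-65)·(+1.0)] / -5925 = -0.01131
h(70, 180) = 478.6 + (+0.01485)·(-55) + (-0.01131)·(70) = 478.6 -0.817 -0.792 = 476.992 ft.

477.0 ft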